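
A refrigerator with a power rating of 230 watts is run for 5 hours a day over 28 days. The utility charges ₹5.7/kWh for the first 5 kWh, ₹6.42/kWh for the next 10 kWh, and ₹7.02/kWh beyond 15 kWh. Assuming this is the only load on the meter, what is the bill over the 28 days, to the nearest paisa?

₹213.44

Runtime = 5 h/day × 28 days = 140 h
Energy = 0.23 kW × 140 h = 32.2 kWh
Tier 1 (0–5 kWh): 5 × ₹5.7 = ₹28.5
Tier 2 (5–15 kWh): 10 × ₹6.42 = ₹64.2
Above 15 kWh: 17.2 × ₹7.02 = ₹120.744
Bill = ₹213.44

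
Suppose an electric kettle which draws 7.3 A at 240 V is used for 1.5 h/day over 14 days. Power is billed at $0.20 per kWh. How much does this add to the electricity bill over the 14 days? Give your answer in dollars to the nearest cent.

Power = 7.3 A × 240 V = 1752 W = 1.752 kW
Runtime = 1.5 h/day × 14 days = 21 h
Energy = 1.752 kW × 21 h = 36.792 kWh
Cost = 36.792 kWh × $0.20/kWh = $7.36

$7.36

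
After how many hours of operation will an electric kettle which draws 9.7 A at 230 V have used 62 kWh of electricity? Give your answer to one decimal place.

27.8 h

Power = 9.7 A × 230 V = 2231 W = 2.231 kW
Hours = 62 kWh ÷ 2.231 kW = 27.8 h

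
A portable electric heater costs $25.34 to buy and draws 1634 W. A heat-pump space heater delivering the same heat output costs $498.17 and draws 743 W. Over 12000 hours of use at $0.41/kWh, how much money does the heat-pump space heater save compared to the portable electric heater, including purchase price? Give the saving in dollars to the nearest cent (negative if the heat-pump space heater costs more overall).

$3910.89

portable electric heater: $25.34 + (1634/1000) kW × 12000 h × $0.41 = $25.34 + $8039.28 = $8064.62
heat-pump space heater: $498.17 + (743/1000) kW × 12000 h × $0.41 = $498.17 + $3655.56 = $4153.73
Saving = $8064.62 − $4153.73 = $3910.89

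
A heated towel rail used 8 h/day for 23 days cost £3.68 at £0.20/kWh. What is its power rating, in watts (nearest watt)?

100 W

Energy = £3.68 ÷ £0.20/kWh = 18.4 kWh
Runtime = 8 h/day × 23 days = 184 h
Power = 18.4 kWh ÷ 184 h = 0.1 kW = 100 W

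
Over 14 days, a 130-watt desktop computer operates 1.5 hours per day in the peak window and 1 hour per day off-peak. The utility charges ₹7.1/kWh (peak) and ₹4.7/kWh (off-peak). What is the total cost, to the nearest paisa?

Peak energy = 0.13 kW × 1.5 h × 14 = 2.73 kWh
Off-peak energy = 0.13 kW × 1 h × 14 = 1.82 kWh
Cost = 2.73 × ₹7.1 + 1.82 × ₹4.7 = ₹19.383 + ₹8.554 = ₹27.94

₹27.94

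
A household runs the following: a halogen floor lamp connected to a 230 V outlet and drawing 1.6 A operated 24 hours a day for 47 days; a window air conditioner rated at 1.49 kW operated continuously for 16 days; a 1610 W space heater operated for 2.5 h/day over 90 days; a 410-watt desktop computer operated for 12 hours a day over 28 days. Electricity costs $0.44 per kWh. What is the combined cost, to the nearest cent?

$654.40

halogen floor lamp: Power = 1.6 A × 230 V = 368 W = 0.368 kW
halogen floor lamp: Runtime = 24 h × 47 = 1128 h
halogen floor lamp: 0.368 kW × 1128 h = 415.104 kWh
window air conditioner: Runtime = 24 h × 16 = 384 h
window air conditioner: 1.49 kW × 384 h = 572.16 kWh
space heater: Runtime = 2.5 h/day × 90 days = 225 h
space heater: 1.61 kW × 225 h = 362.25 kWh
desktop computer: Runtime = 12 h/day × 28 days = 336 h
desktop computer: 0.41 kW × 336 h = 137.76 kWh
Total energy = 1487.274 kWh
Cost = 1487.274 × $0.44 = $654.40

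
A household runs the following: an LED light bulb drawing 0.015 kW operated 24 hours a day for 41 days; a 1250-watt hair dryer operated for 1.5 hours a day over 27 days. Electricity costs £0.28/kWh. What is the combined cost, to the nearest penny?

£18.31

LED light bulb: Runtime = 24 h × 41 = 984 h
LED light bulb: 0.015 kW × 984 h = 14.76 kWh
hair dryer: Runtime = 1.5 h/day × 27 days = 40.5 h
hair dryer: 1.25 kW × 40.5 h = 50.625 kWh
Total energy = 65.385 kWh
Cost = 65.385 × £0.28 = £18.31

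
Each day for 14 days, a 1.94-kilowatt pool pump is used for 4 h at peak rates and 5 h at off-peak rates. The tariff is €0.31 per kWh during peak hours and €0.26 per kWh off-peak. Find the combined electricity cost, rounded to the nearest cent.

Peak energy = 1.94 kW × 4 h × 14 = 108.64 kWh
Off-peak energy = 1.94 kW × 5 h × 14 = 135.8 kWh
Cost = 108.64 × €0.31 + 135.8 × €0.26 = €33.6784 + €35.308 = €68.99

€68.99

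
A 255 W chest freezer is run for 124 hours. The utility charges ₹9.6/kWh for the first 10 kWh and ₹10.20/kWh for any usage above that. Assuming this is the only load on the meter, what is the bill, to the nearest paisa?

₹316.52

Energy = 0.255 kW × 124 h = 31.62 kWh
Tier 1 (0–10 kWh): 10 × ₹9.6 = ₹96
Above 10 kWh: 21.62 × ₹10.20 = ₹220.524
Bill = ₹316.52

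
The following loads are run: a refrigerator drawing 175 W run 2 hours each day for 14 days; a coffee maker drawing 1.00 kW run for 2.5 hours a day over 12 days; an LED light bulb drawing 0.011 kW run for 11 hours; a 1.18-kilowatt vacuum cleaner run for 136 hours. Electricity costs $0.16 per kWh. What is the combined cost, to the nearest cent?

refrigerator: Runtime = 2 h/day × 14 days = 28 h
refrigerator: 0.175 kW × 28 h = 4.9 kWh
coffee maker: Runtime = 2.5 h/day × 12 days = 30 h
coffee maker: 1 kW × 30 h = 30 kWh
LED light bulb: 0.011 kW × 11 h = 0.121 kWh
vacuum cleaner: 1.18 kW × 136 h = 160.48 kWh
Total energy = 195.501 kWh
Cost = 195.501 × $0.16 = $31.28

$31.28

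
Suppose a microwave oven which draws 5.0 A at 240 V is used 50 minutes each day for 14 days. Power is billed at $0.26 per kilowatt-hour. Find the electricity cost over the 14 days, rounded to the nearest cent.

$3.64

Power = 5.0 A × 240 V = 1200 W = 1.2 kW
Runtime = 50 min × 14 = 700 min = 11.666666… h
Energy = 1.2 kW × 11.666666… h = 14 kWh
Cost = 14 kWh × $0.26/kWh = $3.64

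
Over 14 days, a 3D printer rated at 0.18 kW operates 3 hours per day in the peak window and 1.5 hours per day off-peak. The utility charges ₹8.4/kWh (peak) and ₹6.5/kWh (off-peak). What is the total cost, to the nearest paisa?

₹88.07

Peak energy = 0.18 kW × 3 h × 14 = 7.56 kWh
Off-peak energy = 0.18 kW × 1.5 h × 14 = 3.78 kWh
Cost = 7.56 × ₹8.4 + 3.78 × ₹6.5 = ₹63.504 + ₹24.57 = ₹88.07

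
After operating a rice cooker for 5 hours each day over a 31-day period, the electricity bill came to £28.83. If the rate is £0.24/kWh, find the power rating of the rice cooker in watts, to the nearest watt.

775 W

Energy = £28.83 ÷ £0.24/kWh = 120.125 kWh
Runtime = 5 h/day × 31 days = 155 h
Power = 120.125 kWh ÷ 155 h = 0.775 kW = 775 W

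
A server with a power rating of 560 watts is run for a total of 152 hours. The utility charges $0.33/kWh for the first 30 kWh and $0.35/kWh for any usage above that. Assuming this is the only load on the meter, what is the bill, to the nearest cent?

$29.19

Energy = 0.56 kW × 152 h = 85.12 kWh
Tier 1 (0–30 kWh): 30 × $0.33 = $9.9
Above 30 kWh: 55.12 × $0.35 = $19.292
Bill = $29.19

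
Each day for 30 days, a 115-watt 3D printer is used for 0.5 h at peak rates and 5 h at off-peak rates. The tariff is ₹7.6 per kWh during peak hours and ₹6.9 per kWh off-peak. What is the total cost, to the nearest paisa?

₹132.14

Peak energy = 0.115 kW × 0.5 h × 30 = 1.725 kWh
Off-peak energy = 0.115 kW × 5 h × 30 = 17.25 kWh
Cost = 1.725 × ₹7.6 + 17.25 × ₹6.9 = ₹13.11 + ₹119.025 = ₹132.14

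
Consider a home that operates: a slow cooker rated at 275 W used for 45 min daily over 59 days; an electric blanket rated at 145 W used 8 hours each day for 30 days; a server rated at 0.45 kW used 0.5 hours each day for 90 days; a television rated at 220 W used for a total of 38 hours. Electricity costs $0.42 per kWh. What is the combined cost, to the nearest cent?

slow cooker: Runtime = 45 min × 59 = 2655 min = 44.25 h
slow cooker: 0.275 kW × 44.25 h = 12.16875 kWh
electric blanket: Runtime = 8 h/day × 30 days = 240 h
electric blanket: 0.145 kW × 240 h = 34.8 kWh
server: Runtime = 0.5 h/day × 90 days = 45 h
server: 0.45 kW × 45 h = 20.25 kWh
television: 0.22 kW × 38 h = 8.36 kWh
Total energy = 75.57875 kWh
Cost = 75.57875 × $0.42 = $31.74

$31.74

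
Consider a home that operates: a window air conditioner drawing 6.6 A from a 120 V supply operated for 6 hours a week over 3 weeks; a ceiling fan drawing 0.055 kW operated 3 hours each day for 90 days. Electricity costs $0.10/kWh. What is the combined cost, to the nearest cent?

$2.91

window air conditioner: Power = 6.6 A × 120 V = 792 W = 0.792 kW
window air conditioner: Runtime = 6 h/week × 3 weeks = 18 h
window air conditioner: 0.792 kW × 18 h = 14.256 kWh
ceiling fan: Runtime = 3 h/day × 90 days = 270 h
ceiling fan: 0.055 kW × 270 h = 14.85 kWh
Total energy = 29.106 kWh
Cost = 29.106 × $0.10 = $2.91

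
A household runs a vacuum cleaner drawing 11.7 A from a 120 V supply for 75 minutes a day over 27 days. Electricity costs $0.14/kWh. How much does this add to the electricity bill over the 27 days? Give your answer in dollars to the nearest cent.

Power = 11.7 A × 120 V = 1404 W = 1.404 kW
Runtime = 75 min × 27 = 2025 min = 33.75 h
Energy = 1.404 kW × 33.75 h = 47.385 kWh
Cost = 47.385 kWh × $0.14/kWh = $6.63

$6.63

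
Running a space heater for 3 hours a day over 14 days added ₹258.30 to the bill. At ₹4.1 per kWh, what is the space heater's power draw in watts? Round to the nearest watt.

1500 W

Energy = ₹258.30 ÷ ₹4.1/kWh = 63 kWh
Runtime = 3 h/day × 14 days = 42 h
Power = 63 kWh ÷ 42 h = 1.5 kW = 1500 W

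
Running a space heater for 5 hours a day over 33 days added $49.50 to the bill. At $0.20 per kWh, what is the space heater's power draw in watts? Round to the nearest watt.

1500 W

Energy = $49.50 ÷ $0.20/kWh = 247.5 kWh
Runtime = 5 h/day × 33 days = 165 h
Power = 247.5 kWh ÷ 165 h = 1.5 kW = 1500 W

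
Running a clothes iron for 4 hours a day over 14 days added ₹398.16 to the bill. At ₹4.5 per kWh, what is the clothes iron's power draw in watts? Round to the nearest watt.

Energy = ₹398.16 ÷ ₹4.5/kWh = 88.48 kWh
Runtime = 4 h/day × 14 days = 56 h
Power = 88.48 kWh ÷ 56 h = 1.58 kW = 1580 W

1580 W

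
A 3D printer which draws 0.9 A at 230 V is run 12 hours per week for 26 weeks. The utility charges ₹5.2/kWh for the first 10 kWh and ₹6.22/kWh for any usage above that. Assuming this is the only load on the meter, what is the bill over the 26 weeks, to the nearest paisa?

Power = 0.9 A × 230 V = 207 W = 0.207 kW
Runtime = 12 h/week × 26 weeks = 312 h
Energy = 0.207 kW × 312 h = 64.584 kWh
Tier 1 (0–10 kWh): 10 × ₹5.2 = ₹52
Above 10 kWh: 54.584 × ₹6.22 = ₹339.51248
Bill = ₹391.51

₹391.51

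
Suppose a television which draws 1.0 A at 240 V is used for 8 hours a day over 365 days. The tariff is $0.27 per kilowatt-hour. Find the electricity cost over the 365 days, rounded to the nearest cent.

$189.22

Power = 1.0 A × 240 V = 240 W = 0.24 kW
Runtime = 8 h/day × 365 days = 2920 h
Energy = 0.24 kW × 2920 h = 700.8 kWh
Cost = 700.8 kWh × $0.27/kWh = $189.22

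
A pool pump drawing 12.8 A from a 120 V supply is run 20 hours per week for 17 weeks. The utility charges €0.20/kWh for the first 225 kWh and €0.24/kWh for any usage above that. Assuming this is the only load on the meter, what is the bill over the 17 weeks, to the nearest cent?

€116.34

Power = 12.8 A × 120 V = 1536 W = 1.536 kW
Runtime = 20 h/week × 17 weeks = 340 h
Energy = 1.536 kW × 340 h = 522.24 kWh
Tier 1 (0–225 kWh): 225 × €0.20 = €45
Above 225 kWh: 297.24 × €0.24 = €71.3376
Bill = €116.34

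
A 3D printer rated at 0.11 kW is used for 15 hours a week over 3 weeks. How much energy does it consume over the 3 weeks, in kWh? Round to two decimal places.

Runtime = 15 h/week × 3 weeks = 45 h
Energy = 0.11 kW × 45 h = 4.95 kWh

4.95 kWh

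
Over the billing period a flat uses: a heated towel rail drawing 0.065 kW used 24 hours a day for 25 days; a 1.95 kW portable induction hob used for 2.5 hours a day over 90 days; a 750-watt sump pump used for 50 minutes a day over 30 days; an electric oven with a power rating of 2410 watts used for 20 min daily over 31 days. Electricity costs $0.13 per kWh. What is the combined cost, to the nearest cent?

$67.78

heated towel rail: Runtime = 24 h × 25 = 600 h
heated towel rail: 0.065 kW × 600 h = 39 kWh
portable induction hob: Runtime = 2.5 h/day × 90 days = 225 h
portable induction hob: 1.95 kW × 225 h = 438.75 kWh
sump pump: Runtime = 50 min × 30 = 1500 min = 25 h
sump pump: 0.75 kW × 25 h = 18.75 kWh
electric oven: Runtime = 20 min × 31 = 620 min = 10.333333… h
electric oven: 2.41 kW × 10.333333… h = 24.903333… kWh
Total energy = 521.403333… kWh
Cost = 521.403333… × $0.13 = $67.78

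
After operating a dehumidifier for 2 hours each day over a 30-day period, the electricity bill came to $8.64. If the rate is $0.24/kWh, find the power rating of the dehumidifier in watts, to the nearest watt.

Energy = $8.64 ÷ $0.24/kWh = 36 kWh
Runtime = 2 h/day × 30 days = 60 h
Power = 36 kWh ÷ 60 h = 0.6 kW = 600 W

600 W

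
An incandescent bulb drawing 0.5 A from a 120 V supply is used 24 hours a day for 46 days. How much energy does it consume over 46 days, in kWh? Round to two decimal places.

Power = 0.5 A × 120 V = 60 W = 0.06 kW
Runtime = 24 h × 46 = 1104 h
Energy = 0.06 kW × 1104 h = 66.24 kWh

66.24 kWh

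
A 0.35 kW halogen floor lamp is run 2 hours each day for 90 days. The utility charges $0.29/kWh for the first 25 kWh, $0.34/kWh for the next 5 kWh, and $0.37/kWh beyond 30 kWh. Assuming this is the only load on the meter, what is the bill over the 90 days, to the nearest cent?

Runtime = 2 h/day × 90 days = 180 h
Energy = 0.35 kW × 180 h = 63 kWh
Tier 1 (0–25 kWh): 25 × $0.29 = $7.25
Tier 2 (25–30 kWh): 5 × $0.34 = $1.7
Above 30 kWh: 33 × $0.37 = $12.21
Bill = $21.16

$21.16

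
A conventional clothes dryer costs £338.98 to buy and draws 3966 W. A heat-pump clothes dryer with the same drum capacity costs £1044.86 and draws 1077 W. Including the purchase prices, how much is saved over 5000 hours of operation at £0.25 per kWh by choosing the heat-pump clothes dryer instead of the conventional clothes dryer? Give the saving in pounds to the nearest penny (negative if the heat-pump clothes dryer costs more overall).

conventional clothes dryer: £338.98 + (3966/1000) kW × 5000 h × £0.25 = £338.98 + £4957.5 = £5296.48
heat-pump clothes dryer: £1044.86 + (1077/1000) kW × 5000 h × £0.25 = £1044.86 + £1346.25 = £2391.11
Saving = £5296.48 − £2391.11 = £2905.37

£2905.37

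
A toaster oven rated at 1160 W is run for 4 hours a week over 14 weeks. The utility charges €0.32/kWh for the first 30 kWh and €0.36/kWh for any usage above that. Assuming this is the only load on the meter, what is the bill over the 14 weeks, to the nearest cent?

Runtime = 4 h/week × 14 weeks = 56 h
Energy = 1.16 kW × 56 h = 64.96 kWh
Tier 1 (0–30 kWh): 30 × €0.32 = €9.6
Above 30 kWh: 34.96 × €0.36 = €12.5856
Bill = €22.19

€22.19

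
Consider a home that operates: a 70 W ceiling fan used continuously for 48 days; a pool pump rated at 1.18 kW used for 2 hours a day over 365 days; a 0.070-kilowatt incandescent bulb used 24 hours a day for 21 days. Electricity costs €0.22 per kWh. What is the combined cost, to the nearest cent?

€215.01

ceiling fan: Runtime = 24 h × 48 = 1152 h
ceiling fan: 0.07 kW × 1152 h = 80.64 kWh
pool pump: Runtime = 2 h/day × 365 days = 730 h
pool pump: 1.18 kW × 730 h = 861.4 kWh
incandescent bulb: Runtime = 24 h × 21 = 504 h
incandescent bulb: 0.07 kW × 504 h = 35.28 kWh
Total energy = 977.32 kWh
Cost = 977.32 × €0.22 = €215.01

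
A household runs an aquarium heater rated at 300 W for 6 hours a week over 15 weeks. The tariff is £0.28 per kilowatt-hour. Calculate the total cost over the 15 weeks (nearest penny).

£7.56

Runtime = 6 h/week × 15 weeks = 90 h
Energy = 0.3 kW × 90 h = 27 kWh
Cost = 27 kWh × £0.28/kWh = £7.56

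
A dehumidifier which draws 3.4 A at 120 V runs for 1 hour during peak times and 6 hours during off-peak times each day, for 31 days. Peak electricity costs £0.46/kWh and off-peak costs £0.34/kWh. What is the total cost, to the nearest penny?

Power = 3.4 A × 120 V = 408 W = 0.408 kW
Peak energy = 0.408 kW × 1 h × 31 = 12.648 kWh
Off-peak energy = 0.408 kW × 6 h × 31 = 75.888 kWh
Cost = 12.648 × £0.46 + 75.888 × £0.34 = £5.81808 + £25.80192 = £31.62

£31.62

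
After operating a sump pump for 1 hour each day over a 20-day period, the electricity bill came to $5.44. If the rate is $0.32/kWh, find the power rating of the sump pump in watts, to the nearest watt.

Energy = $5.44 ÷ $0.32/kWh = 17 kWh
Runtime = 1 h/day × 20 days = 20 h
Power = 17 kWh ÷ 20 h = 0.85 kW = 850 W

850 W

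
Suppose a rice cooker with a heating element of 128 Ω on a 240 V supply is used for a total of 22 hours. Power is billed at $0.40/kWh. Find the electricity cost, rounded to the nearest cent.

Power = V²/R = 240²/128 = 450 W = 0.45 kW
Energy = 0.45 kW × 22 h = 9.9 kWh
Cost = 9.9 kWh × $0.40/kWh = $3.96

$3.96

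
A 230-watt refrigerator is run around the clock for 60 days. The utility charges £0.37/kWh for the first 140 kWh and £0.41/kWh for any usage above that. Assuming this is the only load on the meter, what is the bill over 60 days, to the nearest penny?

Runtime = 24 h × 60 = 1440 h
Energy = 0.23 kW × 1440 h = 331.2 kWh
Tier 1 (0–140 kWh): 140 × £0.37 = £51.8
Above 140 kWh: 191.2 × £0.41 = £78.392
Bill = £130.19

£130.19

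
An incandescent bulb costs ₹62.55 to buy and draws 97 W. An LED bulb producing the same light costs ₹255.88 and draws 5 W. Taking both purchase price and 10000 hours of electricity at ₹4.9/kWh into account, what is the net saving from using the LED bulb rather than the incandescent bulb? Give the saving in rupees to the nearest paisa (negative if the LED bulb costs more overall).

₹4314.67

incandescent bulb: ₹62.55 + (97/1000) kW × 10000 h × ₹4.9 = ₹62.55 + ₹4753 = ₹4815.55
LED bulb: ₹255.88 + (5/1000) kW × 10000 h × ₹4.9 = ₹255.88 + ₹245 = ₹500.88
Saving = ₹4815.55 − ₹500.88 = ₹4314.67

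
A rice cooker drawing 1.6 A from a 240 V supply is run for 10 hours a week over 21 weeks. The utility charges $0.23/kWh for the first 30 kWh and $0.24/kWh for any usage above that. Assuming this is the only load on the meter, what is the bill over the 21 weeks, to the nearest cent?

$19.05

Power = 1.6 A × 240 V = 384 W = 0.384 kW
Runtime = 10 h/week × 21 weeks = 210 h
Energy = 0.384 kW × 210 h = 80.64 kWh
Tier 1 (0–30 kWh): 30 × $0.23 = $6.9
Above 30 kWh: 50.64 × $0.24 = $12.1536
Bill = $19.05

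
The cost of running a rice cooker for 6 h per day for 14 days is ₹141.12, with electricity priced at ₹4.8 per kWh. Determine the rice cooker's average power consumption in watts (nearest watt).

Energy = ₹141.12 ÷ ₹4.8/kWh = 29.4 kWh
Runtime = 6 h/day × 14 days = 84 h
Power = 29.4 kWh ÷ 84 h = 0.35 kW = 350 W

350 W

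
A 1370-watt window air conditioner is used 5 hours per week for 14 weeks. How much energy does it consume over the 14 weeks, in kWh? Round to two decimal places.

Runtime = 5 h/week × 14 weeks = 70 h
Energy = 1.37 kW × 70 h = 95.9 kWh

95.90 kWh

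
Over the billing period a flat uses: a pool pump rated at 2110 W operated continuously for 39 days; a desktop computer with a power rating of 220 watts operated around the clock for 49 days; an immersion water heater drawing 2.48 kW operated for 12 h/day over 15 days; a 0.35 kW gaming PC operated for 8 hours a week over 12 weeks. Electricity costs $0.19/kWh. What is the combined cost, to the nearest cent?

pool pump: Runtime = 24 h × 39 = 936 h
pool pump: 2.11 kW × 936 h = 1974.96 kWh
desktop computer: Runtime = 24 h × 49 = 1176 h
desktop computer: 0.22 kW × 1176 h = 258.72 kWh
immersion water heater: Runtime = 12 h/day × 15 days = 180 h
immersion water heater: 2.48 kW × 180 h = 446.4 kWh
gaming PC: Runtime = 8 h/week × 12 weeks = 96 h
gaming PC: 0.35 kW × 96 h = 33.6 kWh
Total energy = 2713.68 kWh
Cost = 2713.68 × $0.19 = $515.60

$515.60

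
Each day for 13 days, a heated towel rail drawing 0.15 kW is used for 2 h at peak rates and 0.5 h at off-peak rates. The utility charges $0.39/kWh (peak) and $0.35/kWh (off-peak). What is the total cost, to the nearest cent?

Peak energy = 0.15 kW × 2 h × 13 = 3.9 kWh
Off-peak energy = 0.15 kW × 0.5 h × 13 = 0.975 kWh
Cost = 3.9 × $0.39 + 0.975 × $0.35 = $1.521 + $0.34125 = $1.86

$1.86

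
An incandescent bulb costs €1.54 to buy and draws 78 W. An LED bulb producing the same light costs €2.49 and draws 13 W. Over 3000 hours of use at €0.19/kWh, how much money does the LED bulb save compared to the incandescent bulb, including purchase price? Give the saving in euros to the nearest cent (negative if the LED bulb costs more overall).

€36.10

incandescent bulb: €1.54 + (78/1000) kW × 3000 h × €0.19 = €1.54 + €44.46 = €46
LED bulb: €2.49 + (13/1000) kW × 3000 h × €0.19 = €2.49 + €7.41 = €9.9
Saving = €46 − €9.9 = €36.1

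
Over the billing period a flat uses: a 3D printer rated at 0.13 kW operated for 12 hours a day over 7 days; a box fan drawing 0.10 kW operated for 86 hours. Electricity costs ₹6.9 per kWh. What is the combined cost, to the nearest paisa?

₹134.69

3D printer: Runtime = 12 h/day × 7 days = 84 h
3D printer: 0.13 kW × 84 h = 10.92 kWh
box fan: 0.1 kW × 86 h = 8.6 kWh
Total energy = 19.52 kWh
Cost = 19.52 × ₹6.9 = ₹134.69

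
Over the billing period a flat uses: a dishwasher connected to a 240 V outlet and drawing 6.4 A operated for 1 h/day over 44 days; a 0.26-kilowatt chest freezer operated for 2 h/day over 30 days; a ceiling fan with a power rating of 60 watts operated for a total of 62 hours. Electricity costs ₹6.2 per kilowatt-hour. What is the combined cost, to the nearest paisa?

dishwasher: Power = 6.4 A × 240 V = 1536 W = 1.536 kW
dishwasher: Runtime = 1 h/day × 44 days = 44 h
dishwasher: 1.536 kW × 44 h = 67.584 kWh
chest freezer: Runtime = 2 h/day × 30 days = 60 h
chest freezer: 0.26 kW × 60 h = 15.6 kWh
ceiling fan: 0.06 kW × 62 h = 3.72 kWh
Total energy = 86.904 kWh
Cost = 86.904 × ₹6.2 = ₹538.80

₹538.80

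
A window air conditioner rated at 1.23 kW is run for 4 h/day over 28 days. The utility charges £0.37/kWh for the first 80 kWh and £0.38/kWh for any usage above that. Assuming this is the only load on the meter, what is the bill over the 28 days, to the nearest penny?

Runtime = 4 h/day × 28 days = 112 h
Energy = 1.23 kW × 112 h = 137.76 kWh
Tier 1 (0–80 kWh): 80 × £0.37 = £29.6
Above 80 kWh: 57.76 × £0.38 = £21.9488
Bill = £51.55

£51.55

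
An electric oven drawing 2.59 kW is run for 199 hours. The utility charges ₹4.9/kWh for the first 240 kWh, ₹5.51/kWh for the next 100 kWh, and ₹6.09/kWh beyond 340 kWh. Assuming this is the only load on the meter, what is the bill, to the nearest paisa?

₹2795.25

Energy = 2.59 kW × 199 h = 515.41 kWh
Tier 1 (0–240 kWh): 240 × ₹4.9 = ₹1176
Tier 2 (240–340 kWh): 100 × ₹5.51 = ₹551
Above 340 kWh: 175.41 × ₹6.09 = ₹1068.2469
Bill = ₹2795.25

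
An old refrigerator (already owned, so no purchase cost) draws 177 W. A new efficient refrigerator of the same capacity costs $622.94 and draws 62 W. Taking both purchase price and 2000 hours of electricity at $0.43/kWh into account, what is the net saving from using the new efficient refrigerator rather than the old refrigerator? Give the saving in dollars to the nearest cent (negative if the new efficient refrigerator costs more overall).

old refrigerator: $0.00 + (177/1000) kW × 2000 h × $0.43 = $0.00 + $152.22 = $152.22
new efficient refrigerator: $622.94 + (62/1000) kW × 2000 h × $0.43 = $622.94 + $53.32 = $676.26
Saving = $152.22 − $676.26 = −$524.04

-$524.04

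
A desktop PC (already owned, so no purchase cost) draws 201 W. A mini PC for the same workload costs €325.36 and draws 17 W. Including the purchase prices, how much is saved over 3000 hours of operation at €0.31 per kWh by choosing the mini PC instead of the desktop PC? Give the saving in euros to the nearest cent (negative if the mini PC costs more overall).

-€154.24

desktop PC: €0.00 + (201/1000) kW × 3000 h × €0.31 = €0.00 + €186.93 = €186.93
mini PC: €325.36 + (17/1000) kW × 3000 h × €0.31 = €325.36 + €15.81 = €341.17
Saving = €186.93 − €341.17 = −€154.24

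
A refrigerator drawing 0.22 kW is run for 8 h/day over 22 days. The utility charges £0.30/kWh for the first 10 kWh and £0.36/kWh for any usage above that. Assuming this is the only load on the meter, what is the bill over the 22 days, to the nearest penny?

£13.34

Runtime = 8 h/day × 22 days = 176 h
Energy = 0.22 kW × 176 h = 38.72 kWh
Tier 1 (0–10 kWh): 10 × £0.30 = £3
Above 10 kWh: 28.72 × £0.36 = £10.3392
Bill = £13.34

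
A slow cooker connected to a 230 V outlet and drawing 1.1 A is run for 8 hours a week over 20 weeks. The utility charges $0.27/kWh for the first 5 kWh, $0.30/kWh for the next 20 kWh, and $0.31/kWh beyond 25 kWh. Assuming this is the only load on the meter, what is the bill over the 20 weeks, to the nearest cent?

$12.15

Power = 1.1 A × 230 V = 253 W = 0.253 kW
Runtime = 8 h/week × 20 weeks = 160 h
Energy = 0.253 kW × 160 h = 40.48 kWh
Tier 1 (0–5 kWh): 5 × $0.27 = $1.35
Tier 2 (5–25 kWh): 20 × $0.30 = $6
Above 25 kWh: 15.48 × $0.31 = $4.7988
Bill = $12.15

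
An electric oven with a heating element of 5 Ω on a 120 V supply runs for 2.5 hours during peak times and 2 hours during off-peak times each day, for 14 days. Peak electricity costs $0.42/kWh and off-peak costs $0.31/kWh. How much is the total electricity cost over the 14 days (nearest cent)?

Power = V²/R = 120²/5 = 2880 W = 2.88 kW
Peak energy = 2.88 kW × 2.5 h × 14 = 100.8 kWh
Off-peak energy = 2.88 kW × 2 h × 14 = 80.64 kWh
Cost = 100.8 × $0.42 + 80.64 × $0.31 = $42.336 + $24.9984 = $67.33

$67.33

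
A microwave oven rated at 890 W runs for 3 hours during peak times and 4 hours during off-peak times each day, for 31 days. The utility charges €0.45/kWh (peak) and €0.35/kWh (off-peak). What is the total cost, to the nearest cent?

Peak energy = 0.89 kW × 3 h × 31 = 82.77 kWh
Off-peak energy = 0.89 kW × 4 h × 31 = 110.36 kWh
Cost = 82.77 × €0.45 + 110.36 × €0.35 = €37.2465 + €38.626 = €75.87

€75.87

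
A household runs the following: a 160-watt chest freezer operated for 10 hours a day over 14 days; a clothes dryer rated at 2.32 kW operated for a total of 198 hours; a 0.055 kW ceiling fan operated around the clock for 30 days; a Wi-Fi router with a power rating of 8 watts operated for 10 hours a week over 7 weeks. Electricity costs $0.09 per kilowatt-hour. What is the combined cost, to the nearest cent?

$46.97

chest freezer: Runtime = 10 h/day × 14 days = 140 h
chest freezer: 0.16 kW × 140 h = 22.4 kWh
clothes dryer: 2.32 kW × 198 h = 459.36 kWh
ceiling fan: Runtime = 24 h × 30 = 720 h
ceiling fan: 0.055 kW × 720 h = 39.6 kWh
Wi-Fi router: Runtime = 10 h/week × 7 weeks = 70 h
Wi-Fi router: 0.008 kW × 70 h = 0.56 kWh
Total energy = 521.92 kWh
Cost = 521.92 × $0.09 = $46.97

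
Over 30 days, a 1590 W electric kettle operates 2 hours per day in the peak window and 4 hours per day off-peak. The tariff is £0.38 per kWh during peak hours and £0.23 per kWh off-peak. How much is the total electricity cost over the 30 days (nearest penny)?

Peak energy = 1.59 kW × 2 h × 30 = 95.4 kWh
Off-peak energy = 1.59 kW × 4 h × 30 = 190.8 kWh
Cost = 95.4 × £0.38 + 190.8 × £0.23 = £36.252 + £43.884 = £80.14

£80.14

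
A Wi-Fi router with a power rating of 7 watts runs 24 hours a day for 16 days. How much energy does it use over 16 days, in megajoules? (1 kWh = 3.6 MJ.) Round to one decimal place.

Runtime = 24 h × 16 = 384 h
Energy = 0.007 kW × 384 h = 2.688 kWh
= 2.688 × 3.6 MJ = 9.7 MJ

9.7 MJ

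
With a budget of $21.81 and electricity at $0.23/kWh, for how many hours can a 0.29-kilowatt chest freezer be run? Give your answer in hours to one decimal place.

Energy available = $21.81 ÷ $0.23/kWh = 94.8261 kWh
Hours = 94.8261 kWh ÷ 0.29 kW = 327.0 h

327.0 h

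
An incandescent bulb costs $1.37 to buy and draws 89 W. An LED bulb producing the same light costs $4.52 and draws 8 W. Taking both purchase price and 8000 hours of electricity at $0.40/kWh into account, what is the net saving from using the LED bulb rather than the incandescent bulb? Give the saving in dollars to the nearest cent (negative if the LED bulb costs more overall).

incandescent bulb: $1.37 + (89/1000) kW × 8000 h × $0.40 = $1.37 + $284.8 = $286.17
LED bulb: $4.52 + (8/1000) kW × 8000 h × $0.40 = $4.52 + $25.6 = $30.12
Saving = $286.17 − $30.12 = $256.05

$256.05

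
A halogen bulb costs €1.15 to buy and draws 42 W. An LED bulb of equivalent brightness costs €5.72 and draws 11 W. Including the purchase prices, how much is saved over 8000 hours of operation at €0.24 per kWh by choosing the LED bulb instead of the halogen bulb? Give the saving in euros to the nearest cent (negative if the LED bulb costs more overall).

€54.95

halogen bulb: €1.15 + (42/1000) kW × 8000 h × €0.24 = €1.15 + €80.64 = €81.79
LED bulb: €5.72 + (11/1000) kW × 8000 h × €0.24 = €5.72 + €21.12 = €26.84
Saving = €81.79 − €26.84 = €54.95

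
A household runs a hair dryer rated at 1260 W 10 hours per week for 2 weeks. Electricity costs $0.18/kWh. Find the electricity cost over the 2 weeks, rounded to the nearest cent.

Runtime = 10 h/week × 2 weeks = 20 h
Energy = 1.26 kW × 20 h = 25.2 kWh
Cost = 25.2 kWh × $0.18/kWh = $4.54

$4.54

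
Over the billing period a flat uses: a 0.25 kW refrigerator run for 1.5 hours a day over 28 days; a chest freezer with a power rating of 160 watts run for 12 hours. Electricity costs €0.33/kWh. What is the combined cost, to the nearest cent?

€4.10

refrigerator: Runtime = 1.5 h/day × 28 days = 42 h
refrigerator: 0.25 kW × 42 h = 10.5 kWh
chest freezer: 0.16 kW × 12 h = 1.92 kWh
Total energy = 12.42 kWh
Cost = 12.42 × €0.33 = €4.10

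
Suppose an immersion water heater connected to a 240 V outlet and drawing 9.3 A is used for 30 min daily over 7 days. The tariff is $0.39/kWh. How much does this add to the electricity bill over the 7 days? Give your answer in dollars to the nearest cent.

$3.05

Power = 9.3 A × 240 V = 2232 W = 2.232 kW
Runtime = 30 min × 7 = 210 min = 3.5 h
Energy = 2.232 kW × 3.5 h = 7.812 kWh
Cost = 7.812 kWh × $0.39/kWh = $3.05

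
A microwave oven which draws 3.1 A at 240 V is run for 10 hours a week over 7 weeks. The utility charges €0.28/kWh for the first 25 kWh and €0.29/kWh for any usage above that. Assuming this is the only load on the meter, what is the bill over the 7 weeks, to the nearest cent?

€14.85

Power = 3.1 A × 240 V = 744 W = 0.744 kW
Runtime = 10 h/week × 7 weeks = 70 h
Energy = 0.744 kW × 70 h = 52.08 kWh
Tier 1 (0–25 kWh): 25 × €0.28 = €7
Above 25 kWh: 27.08 × €0.29 = €7.8532
Bill = €14.85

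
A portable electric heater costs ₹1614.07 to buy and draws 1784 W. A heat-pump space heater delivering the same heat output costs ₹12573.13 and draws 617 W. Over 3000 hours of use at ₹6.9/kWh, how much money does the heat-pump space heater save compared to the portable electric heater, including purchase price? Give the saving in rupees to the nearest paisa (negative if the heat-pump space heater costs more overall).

₹13197.84

portable electric heater: ₹1614.07 + (1784/1000) kW × 3000 h × ₹6.9 = ₹1614.07 + ₹36928.8 = ₹38542.87
heat-pump space heater: ₹12573.13 + (617/1000) kW × 3000 h × ₹6.9 = ₹12573.13 + ₹12771.9 = ₹25345.03
Saving = ₹38542.87 − ₹25345.03 = ₹13197.84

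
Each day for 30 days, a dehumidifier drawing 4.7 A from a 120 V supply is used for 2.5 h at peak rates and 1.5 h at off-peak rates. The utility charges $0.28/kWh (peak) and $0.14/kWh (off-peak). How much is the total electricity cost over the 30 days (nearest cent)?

$15.40

Power = 4.7 A × 120 V = 564 W = 0.564 kW
Peak energy = 0.564 kW × 2.5 h × 30 = 42.3 kWh
Off-peak energy = 0.564 kW × 1.5 h × 30 = 25.38 kWh
Cost = 42.3 × $0.28 + 25.38 × $0.14 = $11.844 + $3.5532 = $15.40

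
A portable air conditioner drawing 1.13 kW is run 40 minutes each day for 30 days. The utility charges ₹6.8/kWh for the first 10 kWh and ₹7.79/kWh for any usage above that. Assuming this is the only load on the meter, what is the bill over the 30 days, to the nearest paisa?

Runtime = 40 min × 30 = 1200 min = 20 h
Energy = 1.13 kW × 20 h = 22.6 kWh
Tier 1 (0–10 kWh): 10 × ₹6.8 = ₹68
Above 10 kWh: 12.6 × ₹7.79 = ₹98.154
Bill = ₹166.15

₹166.15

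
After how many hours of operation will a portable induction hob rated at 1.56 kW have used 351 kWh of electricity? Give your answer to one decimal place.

Hours = 351 kWh ÷ 1.56 kW = 225.0 h

225.0 h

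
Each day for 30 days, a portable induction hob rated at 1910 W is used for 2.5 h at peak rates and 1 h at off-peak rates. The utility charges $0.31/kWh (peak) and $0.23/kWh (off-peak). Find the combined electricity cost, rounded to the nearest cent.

Peak energy = 1.91 kW × 2.5 h × 30 = 143.25 kWh
Off-peak energy = 1.91 kW × 1 h × 30 = 57.3 kWh
Cost = 143.25 × $0.31 + 57.3 × $0.23 = $44.4075 + $13.179 = $57.59

$57.59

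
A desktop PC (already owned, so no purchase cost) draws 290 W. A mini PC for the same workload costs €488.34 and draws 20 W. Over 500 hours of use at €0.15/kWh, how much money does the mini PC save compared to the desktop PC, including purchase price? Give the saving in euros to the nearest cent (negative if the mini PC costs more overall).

desktop PC: €0.00 + (290/1000) kW × 500 h × €0.15 = €0.00 + €21.75 = €21.75
mini PC: €488.34 + (20/1000) kW × 500 h × €0.15 = €488.34 + €1.5 = €489.84
Saving = €21.75 − €489.84 = −€468.09

-€468.09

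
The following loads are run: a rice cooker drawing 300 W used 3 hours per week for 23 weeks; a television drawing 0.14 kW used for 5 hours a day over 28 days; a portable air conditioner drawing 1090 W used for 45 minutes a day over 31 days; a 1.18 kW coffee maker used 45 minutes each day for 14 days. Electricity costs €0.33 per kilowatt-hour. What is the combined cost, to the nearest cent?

rice cooker: Runtime = 3 h/week × 23 weeks = 69 h
rice cooker: 0.3 kW × 69 h = 20.7 kWh
television: Runtime = 5 h/day × 28 days = 140 h
television: 0.14 kW × 140 h = 19.6 kWh
portable air conditioner: Runtime = 45 min × 31 = 1395 min = 23.25 h
portable air conditioner: 1.09 kW × 23.25 h = 25.3425 kWh
coffee maker: Runtime = 45 min × 14 = 630 min = 10.5 h
coffee maker: 1.18 kW × 10.5 h = 12.39 kWh
Total energy = 78.0325 kWh
Cost = 78.0325 × €0.33 = €25.75

€25.75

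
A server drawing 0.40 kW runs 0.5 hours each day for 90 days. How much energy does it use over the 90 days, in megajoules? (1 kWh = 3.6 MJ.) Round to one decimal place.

Runtime = 0.5 h/day × 90 days = 45 h
Energy = 0.4 kW × 45 h = 18 kWh
= 18 × 3.6 MJ = 64.8 MJ

64.8 MJ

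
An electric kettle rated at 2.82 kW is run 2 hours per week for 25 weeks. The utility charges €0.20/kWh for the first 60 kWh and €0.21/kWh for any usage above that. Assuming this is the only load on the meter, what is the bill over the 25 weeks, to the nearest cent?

€29.01

Runtime = 2 h/week × 25 weeks = 50 h
Energy = 2.82 kW × 50 h = 141 kWh
Tier 1 (0–60 kWh): 60 × €0.20 = €12
Above 60 kWh: 81 × €0.21 = €17.01
Bill = €29.01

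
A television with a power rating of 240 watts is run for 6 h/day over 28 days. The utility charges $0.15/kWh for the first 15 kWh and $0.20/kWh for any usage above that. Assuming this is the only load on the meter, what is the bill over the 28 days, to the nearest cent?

$7.31

Runtime = 6 h/day × 28 days = 168 h
Energy = 0.24 kW × 168 h = 40.32 kWh
Tier 1 (0–15 kWh): 15 × $0.15 = $2.25
Above 15 kWh: 25.32 × $0.20 = $5.064
Bill = $7.31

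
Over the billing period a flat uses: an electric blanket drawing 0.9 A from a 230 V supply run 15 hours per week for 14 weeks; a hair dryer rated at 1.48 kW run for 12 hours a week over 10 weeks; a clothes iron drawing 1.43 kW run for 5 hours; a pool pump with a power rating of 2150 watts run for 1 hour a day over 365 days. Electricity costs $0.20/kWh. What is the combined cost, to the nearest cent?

electric blanket: Power = 0.9 A × 230 V = 207 W = 0.207 kW
electric blanket: Runtime = 15 h/week × 14 weeks = 210 h
electric blanket: 0.207 kW × 210 h = 43.47 kWh
hair dryer: Runtime = 12 h/week × 10 weeks = 120 h
hair dryer: 1.48 kW × 120 h = 177.6 kWh
clothes iron: 1.43 kW × 5 h = 7.15 kWh
pool pump: Runtime = 1 h/day × 365 days = 365 h
pool pump: 2.15 kW × 365 h = 784.75 kWh
Total energy = 1012.97 kWh
Cost = 1012.97 × $0.20 = $202.59

$202.59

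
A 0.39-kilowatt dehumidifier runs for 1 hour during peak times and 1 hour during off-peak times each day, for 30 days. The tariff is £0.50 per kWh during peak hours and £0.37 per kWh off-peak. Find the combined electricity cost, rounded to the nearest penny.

Peak energy = 0.39 kW × 1 h × 30 = 11.7 kWh
Off-peak energy = 0.39 kW × 1 h × 30 = 11.7 kWh
Cost = 11.7 × £0.50 + 11.7 × £0.37 = £5.85 + £4.329 = £10.18

£10.18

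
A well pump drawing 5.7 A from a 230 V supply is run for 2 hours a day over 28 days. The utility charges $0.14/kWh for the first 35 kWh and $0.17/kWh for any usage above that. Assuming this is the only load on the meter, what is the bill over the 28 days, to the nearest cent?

Power = 5.7 A × 230 V = 1311 W = 1.311 kW
Runtime = 2 h/day × 28 days = 56 h
Energy = 1.311 kW × 56 h = 73.416 kWh
Tier 1 (0–35 kWh): 35 × $0.14 = $4.9
Above 35 kWh: 38.416 × $0.17 = $6.53072
Bill = $11.43

$11.43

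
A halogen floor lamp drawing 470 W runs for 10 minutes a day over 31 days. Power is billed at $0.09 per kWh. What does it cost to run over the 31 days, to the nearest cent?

$0.22

Runtime = 10 min × 31 = 310 min = 5.166666… h
Energy = 0.47 kW × 5.166666… h = 2.428333… kWh
Cost = 2.428333… kWh × $0.09/kWh = $0.22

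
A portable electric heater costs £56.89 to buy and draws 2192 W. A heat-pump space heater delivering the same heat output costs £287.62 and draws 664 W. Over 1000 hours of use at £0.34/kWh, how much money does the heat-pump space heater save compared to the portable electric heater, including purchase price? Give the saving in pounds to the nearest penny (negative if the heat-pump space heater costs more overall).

portable electric heater: £56.89 + (2192/1000) kW × 1000 h × £0.34 = £56.89 + £745.28 = £802.17
heat-pump space heater: £287.62 + (664/1000) kW × 1000 h × £0.34 = £287.62 + £225.76 = £513.38
Saving = £802.17 − £513.38 = £288.79

£288.79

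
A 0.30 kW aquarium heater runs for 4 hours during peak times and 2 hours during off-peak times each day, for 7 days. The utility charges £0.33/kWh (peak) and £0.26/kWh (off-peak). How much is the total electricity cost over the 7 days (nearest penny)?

£3.86

Peak energy = 0.3 kW × 4 h × 7 = 8.4 kWh
Off-peak energy = 0.3 kW × 2 h × 7 = 4.2 kWh
Cost = 8.4 × £0.33 + 4.2 × £0.26 = £2.772 + £1.092 = £3.86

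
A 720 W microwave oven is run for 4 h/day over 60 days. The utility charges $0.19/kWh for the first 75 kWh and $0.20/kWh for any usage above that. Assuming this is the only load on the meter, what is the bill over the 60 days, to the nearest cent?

Runtime = 4 h/day × 60 days = 240 h
Energy = 0.72 kW × 240 h = 172.8 kWh
Tier 1 (0–75 kWh): 75 × $0.19 = $14.25
Above 75 kWh: 97.8 × $0.20 = $19.56
Bill = $33.81

$33.81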